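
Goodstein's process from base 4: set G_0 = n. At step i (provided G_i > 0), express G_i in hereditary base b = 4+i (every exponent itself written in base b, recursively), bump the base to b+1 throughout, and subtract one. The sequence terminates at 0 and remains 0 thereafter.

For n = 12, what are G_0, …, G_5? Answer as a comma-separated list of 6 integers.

12, 14, 15, 16, 17, 18

base 4: 12 = 3·4; at 5: 3·5 = 15; next = 14
base 5: 14 = 2·5 + 4; at 6: 2·6 + 4 = 16; next = 15
base 6: 15 = 2·6 + 3; at 7: 2·7 + 3 = 17; next = 16
base 7: 16 = 2·7 + 2; at 8: 2·8 + 2 = 18; next = 17
base 8: 17 = 2·8 + 1; at 9: 2·9 + 1 = 19; next = 18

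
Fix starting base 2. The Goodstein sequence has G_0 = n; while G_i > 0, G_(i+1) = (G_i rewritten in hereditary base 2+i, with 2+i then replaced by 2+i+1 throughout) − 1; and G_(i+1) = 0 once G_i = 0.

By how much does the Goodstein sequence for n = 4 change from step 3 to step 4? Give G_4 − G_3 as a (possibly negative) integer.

4 —HB2→ 2^2 —bump→ 3^3 = 27 —(−1)→ 26
26 —HB3→ 2·3^2 + 2·3 + 2 —bump→ 2·4^2 + 2·4 + 2 = 42 —(−1)→ 41
41 —HB4→ 2·4^2 + 2·4 + 1 —bump→ 2·5^2 + 2·5 + 1 = 61 —(−1)→ 60
60 —HB5→ 2·5^2 + 2·5 —bump→ 2·6^2 + 2·6 = 84 —(−1)→ 83

23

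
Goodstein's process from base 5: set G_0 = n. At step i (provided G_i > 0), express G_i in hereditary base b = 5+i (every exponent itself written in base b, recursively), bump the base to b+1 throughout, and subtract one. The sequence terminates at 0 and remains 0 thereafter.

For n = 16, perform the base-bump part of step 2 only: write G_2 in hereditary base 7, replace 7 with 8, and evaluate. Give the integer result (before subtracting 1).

G_0 = 16. HB_5(16) = 3·5 + 1. Bump = 19. G_1 = 18.
G_1 = 18. HB_6(18) = 3·6. Bump = 21. G_2 = 20.
G_2 = 20. HB_7(20) = 2·7 + 6. Bump = 22. G_3 = 21.

22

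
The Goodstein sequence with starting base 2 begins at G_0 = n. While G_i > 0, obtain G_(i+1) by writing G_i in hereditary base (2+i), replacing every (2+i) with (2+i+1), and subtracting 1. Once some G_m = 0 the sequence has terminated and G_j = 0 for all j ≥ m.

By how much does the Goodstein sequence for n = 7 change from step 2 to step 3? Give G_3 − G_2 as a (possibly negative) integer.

[0] 7 ≡ 2^2 + 2 + 1 (base 2). Lift 3: 31. −1: 30.
[1] 30 ≡ 3^3 + 3 (base 3). Lift 4: 260. −1: 259.
[2] 259 ≡ 4^4 + 3 (base 4). Lift 5: 3128. −1: 3127.

2868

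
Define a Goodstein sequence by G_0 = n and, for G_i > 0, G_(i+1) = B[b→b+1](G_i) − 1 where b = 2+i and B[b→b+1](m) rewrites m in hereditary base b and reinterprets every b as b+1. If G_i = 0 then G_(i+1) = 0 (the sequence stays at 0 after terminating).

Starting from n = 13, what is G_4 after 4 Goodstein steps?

G_0 = 13. HB_2(13) = 2^(2 + 1) + 2^2 + 1. Bump = 109. G_1 = 108.
G_1 = 108. HB_3(108) = 3^(3 + 1) + 3^3. Bump = 1280. G_2 = 1279.
G_2 = 1279. HB_4(1279) = 4^(4 + 1) + 3·4^3 + 3·4^2 + 3·4 + 3. Bump = 16093. G_3 = 16092.
G_3 = 16092. HB_5(16092) = 5^(5 + 1) + 3·5^3 + 3·5^2 + 3·5 + 2. Bump = 280712. G_4 = 280711.
G_4 = 280711. HB_6(280711) = 6^(6 + 1) + 3·6^3 + 3·6^2 + 3·6 + 1. Bump = 5765999. G_5 = 5765998.

280711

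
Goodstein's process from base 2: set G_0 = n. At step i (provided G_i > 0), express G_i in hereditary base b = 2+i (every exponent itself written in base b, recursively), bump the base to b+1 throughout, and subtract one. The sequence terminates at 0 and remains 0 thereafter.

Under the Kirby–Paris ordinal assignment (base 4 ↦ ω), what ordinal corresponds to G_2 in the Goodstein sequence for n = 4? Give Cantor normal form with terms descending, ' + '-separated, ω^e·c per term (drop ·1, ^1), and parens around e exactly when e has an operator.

ω^2·2 + ω·2 + 1

i=0: 4 = 2^2 (b=2); 2→3: 3^3 = 27; 27−1 = 26
i=1: 26 = 2·3^2 + 2·3 + 2 (b=3); 3→4: 2·4^2 + 2·4 + 2 = 42; 42−1 = 41
i=2: 41 = 2·4^2 + 2·4 + 1 (b=4); 4→5: 2·5^2 + 2·5 + 1 = 61; 61−1 = 60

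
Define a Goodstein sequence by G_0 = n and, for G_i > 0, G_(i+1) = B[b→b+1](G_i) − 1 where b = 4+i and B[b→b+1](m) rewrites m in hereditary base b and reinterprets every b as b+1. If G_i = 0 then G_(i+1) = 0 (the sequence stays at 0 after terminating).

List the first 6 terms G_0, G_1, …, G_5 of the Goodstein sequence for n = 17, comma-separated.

17 —HB4→ 4^2 + 1 —bump→ 5^2 + 1 = 26 —(−1)→ 25
25 —HB5→ 5^2 —bump→ 6^2 = 36 —(−1)→ 35
35 —HB6→ 5·6 + 5 —bump→ 5·7 + 5 = 40 —(−1)→ 39
39 —HB7→ 5·7 + 4 —bump→ 5·8 + 4 = 44 —(−1)→ 43
43 —HB8→ 5·8 + 3 —bump→ 5·9 + 3 = 48 —(−1)→ 47

17, 25, 35, 39, 43, 47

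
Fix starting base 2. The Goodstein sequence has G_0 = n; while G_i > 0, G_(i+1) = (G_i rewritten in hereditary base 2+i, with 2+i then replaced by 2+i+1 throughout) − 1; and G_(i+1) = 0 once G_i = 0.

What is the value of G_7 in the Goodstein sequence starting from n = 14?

step 0: 14 = 2^(2 + 1) + 2^2 + 2; sub 3 for 2: 3^(3 + 1) + 3^3 + 3; = 111; G_1 = 111−1 = 110
step 1: 110 = 3^(3 + 1) + 3^3 + 2; sub 4 for 3: 4^(4 + 1) + 4^4 + 2; = 1282; G_2 = 1282−1 = 1281
step 2: 1281 = 4^(4 + 1) + 4^4 + 1; sub 5 for 4: 5^(5 + 1) + 5^5 + 1; = 18751; G_3 = 18751−1 = 18750
step 3: 18750 = 5^(5 + 1) + 5^5; sub 6 for 5: 6^(6 + 1) + 6^6; = 326592; G_4 = 326592−1 = 326591
step 4: 326591 = 6^(6 + 1) + 5·6^5 + 5·6^4 + 5·6^3 + 5·6^2 + 5·6 + 5; sub 7 for 6: 7^(7 + 1) + 5·7^5 + 5·7^4 + 5·7^3 + 5·7^2 + 5·7 + 5; = 5862841; G_5 = 5862841−1 = 5862840
step 5: 5862840 = 7^(7 + 1) + 5·7^5 + 5·7^4 + 5·7^3 + 5·7^2 + 5·7 + 4; sub 8 for 7: 8^(8 + 1) + 5·8^5 + 5·8^4 + 5·8^3 + 5·8^2 + 5·8 + 4; = 134404972; G_6 = 134404972−1 = 134404971
step 6: 134404971 = 8^(8 + 1) + 5·8^5 + 5·8^4 + 5·8^3 + 5·8^2 + 5·8 + 3; sub 9 for 8: 9^(9 + 1) + 5·9^5 + 5·9^4 + 5·9^3 + 5·9^2 + 5·9 + 3; = 3487116549; G_7 = 3487116549−1 = 3487116548
step 7: 3487116548 = 9^(9 + 1) + 5·9^5 + 5·9^4 + 5·9^3 + 5·9^2 + 5·9 + 2; sub 10 for 9: 10^(10 + 1) + 5·10^5 + 5·10^4 + 5·10^3 + 5·10^2 + 5·10 + 2; = 100000555552; G_8 = 100000555552−1 = 100000555551

3487116548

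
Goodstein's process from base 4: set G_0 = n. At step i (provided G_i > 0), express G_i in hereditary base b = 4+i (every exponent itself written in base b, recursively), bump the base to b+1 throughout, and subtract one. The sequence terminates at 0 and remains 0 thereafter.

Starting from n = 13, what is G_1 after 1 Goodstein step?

15

G_0 = 13. HB_4(13) = 3·4 + 1. Bump = 16. G_1 = 15.
G_1 = 15. HB_5(15) = 3·5. Bump = 18. G_2 = 17.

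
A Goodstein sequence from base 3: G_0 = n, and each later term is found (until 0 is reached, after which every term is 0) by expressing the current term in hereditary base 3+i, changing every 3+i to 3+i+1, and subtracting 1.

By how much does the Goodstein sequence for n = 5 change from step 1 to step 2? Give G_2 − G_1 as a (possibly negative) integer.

step 0: 5 = 3 + 2; sub 4 for 3: 4 + 2; = 6; G_1 = 6−1 = 5
step 1: 5 = 4 + 1; sub 5 for 4: 5 + 1; = 6; G_2 = 6−1 = 5

0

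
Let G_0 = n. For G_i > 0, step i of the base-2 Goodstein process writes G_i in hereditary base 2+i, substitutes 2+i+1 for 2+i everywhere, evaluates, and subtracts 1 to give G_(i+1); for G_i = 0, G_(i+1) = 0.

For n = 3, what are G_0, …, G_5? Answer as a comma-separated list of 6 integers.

base 2: 3 = 2 + 1; at 3: 3 + 1 = 4; next = 3
base 3: 3 = 3; at 4: 4 = 4; next = 3
base 4: 3 = 3; at 5: 3 = 3; next = 2
base 5: 2 = 2; at 6: 2 = 2; next = 1
base 6: 1 = 1; at 7: 1 = 1; next = 0

3, 3, 3, 2, 1, 0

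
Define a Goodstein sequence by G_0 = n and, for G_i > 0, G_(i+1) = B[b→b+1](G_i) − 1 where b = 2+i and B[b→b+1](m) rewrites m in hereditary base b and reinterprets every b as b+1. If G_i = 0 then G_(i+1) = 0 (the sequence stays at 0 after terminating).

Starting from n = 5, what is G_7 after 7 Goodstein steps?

G_0 = 5. HB_2(5) = 2^2 + 1. Bump = 28. G_1 = 27.
G_1 = 27. HB_3(27) = 3^3. Bump = 256. G_2 = 255.
G_2 = 255. HB_4(255) = 3·4^3 + 3·4^2 + 3·4 + 3. Bump = 468. G_3 = 467.
G_3 = 467. HB_5(467) = 3·5^3 + 3·5^2 + 3·5 + 2. Bump = 776. G_4 = 775.
G_4 = 775. HB_6(775) = 3·6^3 + 3·6^2 + 3·6 + 1. Bump = 1198. G_5 = 1197.
G_5 = 1197. HB_7(1197) = 3·7^3 + 3·7^2 + 3·7. Bump = 1752. G_6 = 1751.
G_6 = 1751. HB_8(1751) = 3·8^3 + 3·8^2 + 2·8 + 7. Bump = 2455. G_7 = 2454.
G_7 = 2454. HB_9(2454) = 3·9^3 + 3·9^2 + 2·9 + 6. Bump = 3326. G_8 = 3325.

2454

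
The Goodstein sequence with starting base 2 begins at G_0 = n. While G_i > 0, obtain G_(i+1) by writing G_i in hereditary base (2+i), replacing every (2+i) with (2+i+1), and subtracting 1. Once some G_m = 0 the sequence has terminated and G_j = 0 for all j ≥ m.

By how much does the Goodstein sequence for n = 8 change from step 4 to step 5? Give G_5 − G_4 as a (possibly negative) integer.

1553800

G_0=8  [base 2] 2^(2 + 1)  →[2↦3]→  3^(3 + 1) = 81  −1 ⇒ G_1=80
G_1=80  [base 3] 2·3^3 + 2·3^2 + 2·3 + 2  →[3↦4]→  2·4^4 + 2·4^2 + 2·4 + 2 = 554  −1 ⇒ G_2=553
G_2=553  [base 4] 2·4^4 + 2·4^2 + 2·4 + 1  →[4↦5]→  2·5^5 + 2·5^2 + 2·5 + 1 = 6311  −1 ⇒ G_3=6310
G_3=6310  [base 5] 2·5^5 + 2·5^2 + 2·5  →[5↦6]→  2·6^6 + 2·6^2 + 2·6 = 93396  −1 ⇒ G_4=93395
G_4=93395  [base 6] 2·6^6 + 2·6^2 + 6 + 5  →[6↦7]→  2·7^7 + 2·7^2 + 7 + 5 = 1647196  −1 ⇒ G_5=1647195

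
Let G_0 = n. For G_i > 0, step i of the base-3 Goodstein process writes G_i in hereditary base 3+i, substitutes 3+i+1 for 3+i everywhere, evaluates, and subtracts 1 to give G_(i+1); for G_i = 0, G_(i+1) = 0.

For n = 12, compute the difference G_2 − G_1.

G_0 = 12. HB_3(12) = 3^2 + 3. Bump = 20. G_1 = 19.
G_1 = 19. HB_4(19) = 4^2 + 3. Bump = 28. G_2 = 27.

8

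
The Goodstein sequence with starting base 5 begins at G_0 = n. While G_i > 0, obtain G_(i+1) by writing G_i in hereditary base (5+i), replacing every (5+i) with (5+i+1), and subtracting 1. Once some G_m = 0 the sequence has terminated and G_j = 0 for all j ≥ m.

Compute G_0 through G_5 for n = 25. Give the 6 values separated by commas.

G_0 = 25. HB_5(25) = 5^2. Bump = 36. G_1 = 35.
G_1 = 35. HB_6(35) = 5·6 + 5. Bump = 40. G_2 = 39.
G_2 = 39. HB_7(39) = 5·7 + 4. Bump = 44. G_3 = 43.
G_3 = 43. HB_8(43) = 5·8 + 3. Bump = 48. G_4 = 47.
G_4 = 47. HB_9(47) = 5·9 + 2. Bump = 52. G_5 = 51.

25, 35, 39, 43, 47, 51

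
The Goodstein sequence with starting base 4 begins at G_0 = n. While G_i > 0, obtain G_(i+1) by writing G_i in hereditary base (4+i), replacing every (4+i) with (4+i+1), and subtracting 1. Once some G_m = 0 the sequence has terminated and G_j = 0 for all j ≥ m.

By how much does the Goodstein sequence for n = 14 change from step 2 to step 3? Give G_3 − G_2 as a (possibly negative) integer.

[0] 14 ≡ 3·4 + 2 (base 4). Lift 5: 17. −1: 16.
[1] 16 ≡ 3·5 + 1 (base 5). Lift 6: 19. −1: 18.
[2] 18 ≡ 3·6 (base 6). Lift 7: 21. −1: 20.

2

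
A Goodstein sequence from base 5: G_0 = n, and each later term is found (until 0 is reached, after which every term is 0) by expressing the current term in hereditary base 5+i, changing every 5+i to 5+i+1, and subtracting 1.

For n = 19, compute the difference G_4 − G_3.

2

G_0 = 19. HB_5(19) = 3·5 + 4. Bump = 22. G_1 = 21.
G_1 = 21. HB_6(21) = 3·6 + 3. Bump = 24. G_2 = 23.
G_2 = 23. HB_7(23) = 3·7 + 2. Bump = 26. G_3 = 25.
G_3 = 25. HB_8(25) = 3·8 + 1. Bump = 28. G_4 = 27.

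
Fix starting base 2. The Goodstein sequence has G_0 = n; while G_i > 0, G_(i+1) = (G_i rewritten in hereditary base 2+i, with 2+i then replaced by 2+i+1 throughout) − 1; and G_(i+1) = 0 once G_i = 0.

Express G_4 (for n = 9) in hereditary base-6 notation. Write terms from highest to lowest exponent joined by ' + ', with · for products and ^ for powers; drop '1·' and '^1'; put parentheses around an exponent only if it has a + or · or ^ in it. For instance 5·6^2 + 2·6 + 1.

3·6^6 + 3·6^3 + 3·6^2 + 3·6 + 1

9 —HB2→ 2^(2 + 1) + 1 —bump→ 3^(3 + 1) + 1 = 82 —(−1)→ 81
81 —HB3→ 3^(3 + 1) —bump→ 4^(4 + 1) = 1024 —(−1)→ 1023
1023 —HB4→ 3·4^4 + 3·4^3 + 3·4^2 + 3·4 + 3 —bump→ 3·5^5 + 3·5^3 + 3·5^2 + 3·5 + 3 = 9843 —(−1)→ 9842
9842 —HB5→ 3·5^5 + 3·5^3 + 3·5^2 + 3·5 + 2 —bump→ 3·6^6 + 3·6^3 + 3·6^2 + 3·6 + 2 = 140744 —(−1)→ 140743
140743 —HB6→ 3·6^6 + 3·6^3 + 3·6^2 + 3·6 + 1 —bump→ 3·7^7 + 3·7^3 + 3·7^2 + 3·7 + 1 = 2471827 —(−1)→ 2471826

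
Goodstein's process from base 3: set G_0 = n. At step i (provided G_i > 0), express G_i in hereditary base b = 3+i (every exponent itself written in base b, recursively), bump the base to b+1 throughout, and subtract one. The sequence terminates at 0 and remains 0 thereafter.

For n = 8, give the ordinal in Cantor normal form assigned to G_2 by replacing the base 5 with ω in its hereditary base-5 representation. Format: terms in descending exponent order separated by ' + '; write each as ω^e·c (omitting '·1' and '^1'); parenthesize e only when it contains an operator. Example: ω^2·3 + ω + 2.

G_0 = 8. HB_3(8) = 2·3 + 2. Bump = 10. G_1 = 9.
G_1 = 9. HB_4(9) = 2·4 + 1. Bump = 11. G_2 = 10.
G_2 = 10. HB_5(10) = 2·5. Bump = 12. G_3 = 11.

ω·2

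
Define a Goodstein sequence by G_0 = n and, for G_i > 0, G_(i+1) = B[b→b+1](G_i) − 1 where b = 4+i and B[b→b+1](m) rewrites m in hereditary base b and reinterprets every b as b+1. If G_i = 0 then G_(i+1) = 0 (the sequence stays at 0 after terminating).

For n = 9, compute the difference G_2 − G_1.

1

9 —HB4→ 2·4 + 1 —bump→ 2·5 + 1 = 11 —(−1)→ 10
10 —HB5→ 2·5 —bump→ 2·6 = 12 —(−1)→ 11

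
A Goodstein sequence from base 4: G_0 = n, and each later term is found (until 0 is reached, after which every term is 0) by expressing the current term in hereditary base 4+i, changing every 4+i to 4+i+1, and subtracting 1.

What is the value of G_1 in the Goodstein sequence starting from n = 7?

7

base 4: 7 = 4 + 3; at 5: 5 + 3 = 8; next = 7
base 5: 7 = 5 + 2; at 6: 6 + 2 = 8; next = 7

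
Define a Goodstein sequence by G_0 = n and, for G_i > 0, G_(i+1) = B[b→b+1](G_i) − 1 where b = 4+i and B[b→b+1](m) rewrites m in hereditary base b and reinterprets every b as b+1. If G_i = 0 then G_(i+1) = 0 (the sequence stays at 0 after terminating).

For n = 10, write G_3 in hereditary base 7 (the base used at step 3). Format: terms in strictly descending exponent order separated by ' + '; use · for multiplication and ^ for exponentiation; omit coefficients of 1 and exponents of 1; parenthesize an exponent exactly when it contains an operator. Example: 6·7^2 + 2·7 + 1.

7 + 6

i=0: 10 = 2·4 + 2 (b=4); 4→5: 2·5 + 2 = 12; 12−1 = 11
i=1: 11 = 2·5 + 1 (b=5); 5→6: 2·6 + 1 = 13; 13−1 = 12
i=2: 12 = 2·6 (b=6); 6→7: 2·7 = 14; 14−1 = 13
i=3: 13 = 7 + 6 (b=7); 7→8: 8 + 6 = 14; 14−1 = 13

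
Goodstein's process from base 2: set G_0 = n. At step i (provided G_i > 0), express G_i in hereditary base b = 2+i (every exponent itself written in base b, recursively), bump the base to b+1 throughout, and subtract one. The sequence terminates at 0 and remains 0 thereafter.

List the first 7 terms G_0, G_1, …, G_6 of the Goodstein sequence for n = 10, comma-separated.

10, 83, 1025, 15625, 279935, 4215754, 84073323

G_0=10  [base 2] 2^(2 + 1) + 2  →[2↦3]→  3^(3 + 1) + 3 = 84  −1 ⇒ G_1=83
G_1=83  [base 3] 3^(3 + 1) + 2  →[3↦4]→  4^(4 + 1) + 2 = 1026  −1 ⇒ G_2=1025
G_2=1025  [base 4] 4^(4 + 1) + 1  →[4↦5]→  5^(5 + 1) + 1 = 15626  −1 ⇒ G_3=15625
G_3=15625  [base 5] 5^(5 + 1)  →[5↦6]→  6^(6 + 1) = 279936  −1 ⇒ G_4=279935
G_4=279935  [base 6] 5·6^6 + 5·6^5 + 5·6^4 + 5·6^3 + 5·6^2 + 5·6 + 5  →[6↦7]→  5·7^7 + 5·7^5 + 5·7^4 + 5·7^3 + 5·7^2 + 5·7 + 5 = 4215755  −1 ⇒ G_5=4215754
G_5=4215754  [base 7] 5·7^7 + 5·7^5 + 5·7^4 + 5·7^3 + 5·7^2 + 5·7 + 4  →[7↦8]→  5·8^8 + 5·8^5 + 5·8^4 + 5·8^3 + 5·8^2 + 5·8 + 4 = 84073324  −1 ⇒ G_6=84073323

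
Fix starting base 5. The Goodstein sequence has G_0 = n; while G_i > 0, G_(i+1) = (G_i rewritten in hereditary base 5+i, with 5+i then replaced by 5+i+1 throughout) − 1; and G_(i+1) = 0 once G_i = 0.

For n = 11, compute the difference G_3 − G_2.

G_0 = 11. HB_5(11) = 2·5 + 1. Bump = 13. G_1 = 12.
G_1 = 12. HB_6(12) = 2·6. Bump = 14. G_2 = 13.
G_2 = 13. HB_7(13) = 7 + 6. Bump = 14. G_3 = 13.

0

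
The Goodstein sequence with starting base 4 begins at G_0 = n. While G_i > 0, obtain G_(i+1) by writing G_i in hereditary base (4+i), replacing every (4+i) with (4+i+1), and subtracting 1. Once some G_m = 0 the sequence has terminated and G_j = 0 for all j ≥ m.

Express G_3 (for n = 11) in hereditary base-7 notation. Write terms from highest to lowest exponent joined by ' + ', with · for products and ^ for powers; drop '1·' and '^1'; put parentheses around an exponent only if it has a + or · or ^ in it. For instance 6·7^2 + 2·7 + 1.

2·7

(0) 11|_4 = 2·4 + 3 ↦ 2·5 + 3|_5 = 13 ⇒ 12
(1) 12|_5 = 2·5 + 2 ↦ 2·6 + 2|_6 = 14 ⇒ 13
(2) 13|_6 = 2·6 + 1 ↦ 2·7 + 1|_7 = 15 ⇒ 14
(3) 14|_7 = 2·7 ↦ 2·8|_8 = 16 ⇒ 15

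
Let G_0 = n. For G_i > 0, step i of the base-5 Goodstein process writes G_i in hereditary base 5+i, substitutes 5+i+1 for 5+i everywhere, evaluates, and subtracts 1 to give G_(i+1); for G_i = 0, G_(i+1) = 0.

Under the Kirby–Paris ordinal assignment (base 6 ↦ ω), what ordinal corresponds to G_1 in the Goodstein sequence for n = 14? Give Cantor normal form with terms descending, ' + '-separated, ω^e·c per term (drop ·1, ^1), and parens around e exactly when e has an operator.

ω·2 + 3

G_0 = 14. HB_5(14) = 2·5 + 4. Bump = 16. G_1 = 15.
G_1 = 15. HB_6(15) = 2·6 + 3. Bump = 17. G_2 = 16.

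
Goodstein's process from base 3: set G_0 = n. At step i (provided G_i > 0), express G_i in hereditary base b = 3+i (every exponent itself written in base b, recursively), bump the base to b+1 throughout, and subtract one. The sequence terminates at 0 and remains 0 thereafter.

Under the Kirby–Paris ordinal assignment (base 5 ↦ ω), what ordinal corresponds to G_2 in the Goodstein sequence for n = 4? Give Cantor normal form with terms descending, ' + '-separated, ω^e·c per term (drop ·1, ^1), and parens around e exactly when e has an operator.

i=0: 4 = 3 + 1 (b=3); 3→4: 4 + 1 = 5; 5−1 = 4
i=1: 4 = 4 (b=4); 4→5: 5 = 5; 5−1 = 4
i=2: 4 = 4 (b=5); 5→6: 4 = 4; 4−1 = 3

4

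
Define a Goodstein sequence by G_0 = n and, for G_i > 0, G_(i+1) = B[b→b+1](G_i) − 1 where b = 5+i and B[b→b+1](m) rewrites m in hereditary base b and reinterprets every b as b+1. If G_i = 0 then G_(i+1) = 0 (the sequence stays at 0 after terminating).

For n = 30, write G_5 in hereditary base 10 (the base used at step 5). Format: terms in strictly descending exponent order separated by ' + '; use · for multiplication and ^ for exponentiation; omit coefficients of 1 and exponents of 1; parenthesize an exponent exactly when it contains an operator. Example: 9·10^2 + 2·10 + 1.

G_0 = 30. HB_5(30) = 5^2 + 5. Bump = 42. G_1 = 41.
G_1 = 41. HB_6(41) = 6^2 + 5. Bump = 54. G_2 = 53.
G_2 = 53. HB_7(53) = 7^2 + 4. Bump = 68. G_3 = 67.
G_3 = 67. HB_8(67) = 8^2 + 3. Bump = 84. G_4 = 83.
G_4 = 83. HB_9(83) = 9^2 + 2. Bump = 102. G_5 = 101.
G_5 = 101. HB_10(101) = 10^2 + 1. Bump = 122. G_6 = 121.

10^2 + 1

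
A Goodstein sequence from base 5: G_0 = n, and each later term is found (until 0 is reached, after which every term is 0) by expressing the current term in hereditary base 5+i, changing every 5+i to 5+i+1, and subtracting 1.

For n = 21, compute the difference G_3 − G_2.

G_0=21  [base 5] 4·5 + 1  →[5↦6]→  4·6 + 1 = 25  −1 ⇒ G_1=24
G_1=24  [base 6] 4·6  →[6↦7]→  4·7 = 28  −1 ⇒ G_2=27
G_2=27  [base 7] 3·7 + 6  →[7↦8]→  3·8 + 6 = 30  −1 ⇒ G_3=29

2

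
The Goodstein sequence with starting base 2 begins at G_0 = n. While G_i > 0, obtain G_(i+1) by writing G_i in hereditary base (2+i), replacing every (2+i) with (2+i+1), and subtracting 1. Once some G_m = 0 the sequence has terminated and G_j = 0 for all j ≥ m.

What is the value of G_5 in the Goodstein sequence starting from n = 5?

1197

G_0=5  [base 2] 2^2 + 1  →[2↦3]→  3^3 + 1 = 28  −1 ⇒ G_1=27
G_1=27  [base 3] 3^3  →[3↦4]→  4^4 = 256  −1 ⇒ G_2=255
G_2=255  [base 4] 3·4^3 + 3·4^2 + 3·4 + 3  →[4↦5]→  3·5^3 + 3·5^2 + 3·5 + 3 = 468  −1 ⇒ G_3=467
G_3=467  [base 5] 3·5^3 + 3·5^2 + 3·5 + 2  →[5↦6]→  3·6^3 + 3·6^2 + 3·6 + 2 = 776  −1 ⇒ G_4=775
G_4=775  [base 6] 3·6^3 + 3·6^2 + 3·6 + 1  →[6↦7]→  3·7^3 + 3·7^2 + 3·7 + 1 = 1198  −1 ⇒ G_5=1197
G_5=1197  [base 7] 3·7^3 + 3·7^2 + 3·7  →[7↦8]→  3·8^3 + 3·8^2 + 3·8 = 1752  −1 ⇒ G_6=1751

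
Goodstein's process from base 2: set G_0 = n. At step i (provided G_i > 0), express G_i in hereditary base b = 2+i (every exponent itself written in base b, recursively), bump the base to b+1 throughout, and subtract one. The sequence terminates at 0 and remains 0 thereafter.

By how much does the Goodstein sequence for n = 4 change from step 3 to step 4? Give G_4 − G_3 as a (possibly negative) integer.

23

4 —HB2→ 2^2 —bump→ 3^3 = 27 —(−1)→ 26
26 —HB3→ 2·3^2 + 2·3 + 2 —bump→ 2·4^2 + 2·4 + 2 = 42 —(−1)→ 41
41 —HB4→ 2·4^2 + 2·4 + 1 —bump→ 2·5^2 + 2·5 + 1 = 61 —(−1)→ 60
60 —HB5→ 2·5^2 + 2·5 —bump→ 2·6^2 + 2·6 = 84 —(−1)→ 83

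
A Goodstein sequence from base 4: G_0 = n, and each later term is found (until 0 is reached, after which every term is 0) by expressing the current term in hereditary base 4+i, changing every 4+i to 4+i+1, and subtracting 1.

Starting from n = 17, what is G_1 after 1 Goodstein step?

25

G_0=17  [base 4] 4^2 + 1  →[4↦5]→  5^2 + 1 = 26  −1 ⇒ G_1=25
G_1=25  [base 5] 5^2  →[5↦6]→  6^2 = 36  −1 ⇒ G_2=35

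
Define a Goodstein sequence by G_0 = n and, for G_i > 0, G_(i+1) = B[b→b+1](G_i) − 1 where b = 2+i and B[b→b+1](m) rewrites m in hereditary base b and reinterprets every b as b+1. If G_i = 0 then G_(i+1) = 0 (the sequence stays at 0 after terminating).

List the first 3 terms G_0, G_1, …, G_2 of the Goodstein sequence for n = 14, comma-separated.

14, 110, 1281

G_0=14  [base 2] 2^(2 + 1) + 2^2 + 2  →[2↦3]→  3^(3 + 1) + 3^3 + 3 = 111  −1 ⇒ G_1=110
G_1=110  [base 3] 3^(3 + 1) + 3^3 + 2  →[3↦4]→  4^(4 + 1) + 4^4 + 2 = 1282  −1 ⇒ G_2=1281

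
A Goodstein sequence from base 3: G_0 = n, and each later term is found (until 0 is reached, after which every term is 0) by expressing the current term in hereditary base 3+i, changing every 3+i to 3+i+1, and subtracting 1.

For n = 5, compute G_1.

step 0: 5 = 3 + 2; sub 4 for 3: 4 + 2; = 6; G_1 = 6−1 = 5
step 1: 5 = 4 + 1; sub 5 for 4: 5 + 1; = 6; G_2 = 6−1 = 5

5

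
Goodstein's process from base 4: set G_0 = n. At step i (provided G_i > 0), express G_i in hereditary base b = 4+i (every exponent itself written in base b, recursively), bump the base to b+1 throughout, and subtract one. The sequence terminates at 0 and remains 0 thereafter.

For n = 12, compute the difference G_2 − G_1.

1

G_0 = 12. HB_4(12) = 3·4. Bump = 15. G_1 = 14.
G_1 = 14. HB_5(14) = 2·5 + 4. Bump = 16. G_2 = 15.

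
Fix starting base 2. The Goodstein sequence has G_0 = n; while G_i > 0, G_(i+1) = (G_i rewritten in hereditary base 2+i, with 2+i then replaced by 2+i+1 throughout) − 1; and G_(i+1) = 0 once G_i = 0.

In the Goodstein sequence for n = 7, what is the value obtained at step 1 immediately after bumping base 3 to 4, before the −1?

7 —HB2→ 2^2 + 2 + 1 —bump→ 3^3 + 3 + 1 = 31 —(−1)→ 30
30 —HB3→ 3^3 + 3 —bump→ 4^4 + 4 = 260 —(−1)→ 259

260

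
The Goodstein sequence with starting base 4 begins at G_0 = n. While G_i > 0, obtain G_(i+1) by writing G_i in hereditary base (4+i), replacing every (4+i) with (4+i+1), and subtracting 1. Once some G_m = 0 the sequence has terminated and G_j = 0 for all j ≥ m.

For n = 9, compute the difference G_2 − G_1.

[0] 9 ≡ 2·4 + 1 (base 4). Lift 5: 11. −1: 10.
[1] 10 ≡ 2·5 (base 5). Lift 6: 12. −1: 11.

1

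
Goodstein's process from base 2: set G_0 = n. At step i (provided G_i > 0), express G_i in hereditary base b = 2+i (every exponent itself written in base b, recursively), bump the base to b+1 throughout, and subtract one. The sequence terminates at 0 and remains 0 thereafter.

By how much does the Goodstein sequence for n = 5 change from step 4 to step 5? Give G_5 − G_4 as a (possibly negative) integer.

422

step 0: 5 = 2^2 + 1; sub 3 for 2: 3^3 + 1; = 28; G_1 = 28−1 = 27
step 1: 27 = 3^3; sub 4 for 3: 4^4; = 256; G_2 = 256−1 = 255
step 2: 255 = 3·4^3 + 3·4^2 + 3·4 + 3; sub 5 for 4: 3·5^3 + 3·5^2 + 3·5 + 3; = 468; G_3 = 468−1 = 467
step 3: 467 = 3·5^3 + 3·5^2 + 3·5 + 2; sub 6 for 5: 3·6^3 + 3·6^2 + 3·6 + 2; = 776; G_4 = 776−1 = 775
step 4: 775 = 3·6^3 + 3·6^2 + 3·6 + 1; sub 7 for 6: 3·7^3 + 3·7^2 + 3·7 + 1; = 1198; G_5 = 1198−1 = 1197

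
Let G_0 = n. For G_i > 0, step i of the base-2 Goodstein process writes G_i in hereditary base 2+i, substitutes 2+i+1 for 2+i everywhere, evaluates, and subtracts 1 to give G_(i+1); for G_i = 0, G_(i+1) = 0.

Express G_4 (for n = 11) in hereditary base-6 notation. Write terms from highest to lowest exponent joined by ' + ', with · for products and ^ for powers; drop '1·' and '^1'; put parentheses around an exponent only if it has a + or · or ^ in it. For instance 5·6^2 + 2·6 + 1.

6^(6 + 1) + 1

base 2: 11 = 2^(2 + 1) + 2 + 1; at 3: 3^(3 + 1) + 3 + 1 = 85; next = 84
base 3: 84 = 3^(3 + 1) + 3; at 4: 4^(4 + 1) + 4 = 1028; next = 1027
base 4: 1027 = 4^(4 + 1) + 3; at 5: 5^(5 + 1) + 3 = 15628; next = 15627
base 5: 15627 = 5^(5 + 1) + 2; at 6: 6^(6 + 1) + 2 = 279938; next = 279937
base 6: 279937 = 6^(6 + 1) + 1; at 7: 7^(7 + 1) + 1 = 5764802; next = 5764801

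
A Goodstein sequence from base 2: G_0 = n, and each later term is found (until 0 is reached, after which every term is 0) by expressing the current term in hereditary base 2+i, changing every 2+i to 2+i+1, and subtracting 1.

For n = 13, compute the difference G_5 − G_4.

i=0: 13 = 2^(2 + 1) + 2^2 + 1 (b=2); 2→3: 3^(3 + 1) + 3^3 + 1 = 109; 109−1 = 108
i=1: 108 = 3^(3 + 1) + 3^3 (b=3); 3→4: 4^(4 + 1) + 4^4 = 1280; 1280−1 = 1279
i=2: 1279 = 4^(4 + 1) + 3·4^3 + 3·4^2 + 3·4 + 3 (b=4); 4→5: 5^(5 + 1) + 3·5^3 + 3·5^2 + 3·5 + 3 = 16093; 16093−1 = 16092
i=3: 16092 = 5^(5 + 1) + 3·5^3 + 3·5^2 + 3·5 + 2 (b=5); 5→6: 6^(6 + 1) + 3·6^3 + 3·6^2 + 3·6 + 2 = 280712; 280712−1 = 280711
i=4: 280711 = 6^(6 + 1) + 3·6^3 + 3·6^2 + 3·6 + 1 (b=6); 6→7: 7^(7 + 1) + 3·7^3 + 3·7^2 + 3·7 + 1 = 5765999; 5765999−1 = 5765998

5485287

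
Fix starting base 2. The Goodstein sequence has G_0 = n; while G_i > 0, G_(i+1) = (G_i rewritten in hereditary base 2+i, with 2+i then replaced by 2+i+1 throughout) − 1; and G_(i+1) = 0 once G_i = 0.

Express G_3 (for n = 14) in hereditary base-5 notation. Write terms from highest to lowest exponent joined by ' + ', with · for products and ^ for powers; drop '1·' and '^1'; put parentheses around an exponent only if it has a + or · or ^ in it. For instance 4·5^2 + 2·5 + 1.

5^(5 + 1) + 5^5

(0) 14|_2 = 2^(2 + 1) + 2^2 + 2 ↦ 3^(3 + 1) + 3^3 + 3|_3 = 111 ⇒ 110
(1) 110|_3 = 3^(3 + 1) + 3^3 + 2 ↦ 4^(4 + 1) + 4^4 + 2|_4 = 1282 ⇒ 1281
(2) 1281|_4 = 4^(4 + 1) + 4^4 + 1 ↦ 5^(5 + 1) + 5^5 + 1|_5 = 18751 ⇒ 18750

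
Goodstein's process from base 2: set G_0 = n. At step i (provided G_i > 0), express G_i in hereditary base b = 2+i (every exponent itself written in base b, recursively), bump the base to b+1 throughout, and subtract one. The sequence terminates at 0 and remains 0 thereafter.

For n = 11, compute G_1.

step 0: 11 = 2^(2 + 1) + 2 + 1; sub 3 for 2: 3^(3 + 1) + 3 + 1; = 85; G_1 = 85−1 = 84
step 1: 84 = 3^(3 + 1) + 3; sub 4 for 3: 4^(4 + 1) + 4; = 1028; G_2 = 1028−1 = 1027

84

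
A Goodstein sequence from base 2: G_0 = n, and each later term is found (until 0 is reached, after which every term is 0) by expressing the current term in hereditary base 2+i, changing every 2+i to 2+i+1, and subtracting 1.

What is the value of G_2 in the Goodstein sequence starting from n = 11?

1027

11 —HB2→ 2^(2 + 1) + 2 + 1 —bump→ 3^(3 + 1) + 3 + 1 = 85 —(−1)→ 84
84 —HB3→ 3^(3 + 1) + 3 —bump→ 4^(4 + 1) + 4 = 1028 —(−1)→ 1027
1027 —HB4→ 4^(4 + 1) + 3 —bump→ 5^(5 + 1) + 3 = 15628 —(−1)→ 15627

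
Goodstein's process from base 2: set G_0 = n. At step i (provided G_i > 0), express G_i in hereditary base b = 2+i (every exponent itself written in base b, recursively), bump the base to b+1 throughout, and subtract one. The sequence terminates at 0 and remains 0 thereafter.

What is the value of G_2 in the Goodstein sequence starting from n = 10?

10 —HB2→ 2^(2 + 1) + 2 —bump→ 3^(3 + 1) + 3 = 84 —(−1)→ 83
83 —HB3→ 3^(3 + 1) + 2 —bump→ 4^(4 + 1) + 2 = 1026 —(−1)→ 1025
1025 —HB4→ 4^(4 + 1) + 1 —bump→ 5^(5 + 1) + 1 = 15626 —(−1)→ 15625

1025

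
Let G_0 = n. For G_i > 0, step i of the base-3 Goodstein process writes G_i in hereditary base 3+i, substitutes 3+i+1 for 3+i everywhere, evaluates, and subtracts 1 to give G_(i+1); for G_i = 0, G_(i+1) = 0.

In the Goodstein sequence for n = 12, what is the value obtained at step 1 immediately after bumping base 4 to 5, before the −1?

(0) 12|_3 = 3^2 + 3 ↦ 4^2 + 4|_4 = 20 ⇒ 19
(1) 19|_4 = 4^2 + 3 ↦ 5^2 + 3|_5 = 28 ⇒ 27

28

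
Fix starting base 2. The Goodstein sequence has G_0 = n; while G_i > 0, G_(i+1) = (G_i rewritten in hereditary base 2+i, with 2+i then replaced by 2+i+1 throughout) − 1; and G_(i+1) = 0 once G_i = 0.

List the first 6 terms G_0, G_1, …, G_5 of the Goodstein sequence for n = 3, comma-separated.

step 0: 3 = 2 + 1; sub 3 for 2: 3 + 1; = 4; G_1 = 4−1 = 3
step 1: 3 = 3; sub 4 for 3: 4; = 4; G_2 = 4−1 = 3
step 2: 3 = 3; sub 5 for 4: 3; = 3; G_3 = 3−1 = 2
step 3: 2 = 2; sub 6 for 5: 2; = 2; G_4 = 2−1 = 1
step 4: 1 = 1; sub 7 for 6: 1; = 1; G_5 = 1−1 = 0

3, 3, 3, 2, 1, 0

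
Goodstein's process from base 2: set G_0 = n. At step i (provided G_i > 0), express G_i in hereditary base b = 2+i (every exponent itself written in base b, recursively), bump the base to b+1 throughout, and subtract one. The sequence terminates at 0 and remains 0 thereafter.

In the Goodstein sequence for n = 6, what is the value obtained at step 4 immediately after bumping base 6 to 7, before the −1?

(0) 6|_2 = 2^2 + 2 ↦ 3^3 + 3|_3 = 30 ⇒ 29
(1) 29|_3 = 3^3 + 2 ↦ 4^4 + 2|_4 = 258 ⇒ 257
(2) 257|_4 = 4^4 + 1 ↦ 5^5 + 1|_5 = 3126 ⇒ 3125
(3) 3125|_5 = 5^5 ↦ 6^6|_6 = 46656 ⇒ 46655
(4) 46655|_6 = 5·6^5 + 5·6^4 + 5·6^3 + 5·6^2 + 5·6 + 5 ↦ 5·7^5 + 5·7^4 + 5·7^3 + 5·7^2 + 5·7 + 5|_7 = 98040 ⇒ 98039

98040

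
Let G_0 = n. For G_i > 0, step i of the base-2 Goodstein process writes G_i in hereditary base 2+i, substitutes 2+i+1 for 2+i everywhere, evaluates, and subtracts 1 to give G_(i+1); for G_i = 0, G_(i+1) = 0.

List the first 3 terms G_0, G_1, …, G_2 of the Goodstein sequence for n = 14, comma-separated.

14, 110, 1281

G_0 = 14. HB_2(14) = 2^(2 + 1) + 2^2 + 2. Bump = 111. G_1 = 110.
G_1 = 110. HB_3(110) = 3^(3 + 1) + 3^3 + 2. Bump = 1282. G_2 = 1281.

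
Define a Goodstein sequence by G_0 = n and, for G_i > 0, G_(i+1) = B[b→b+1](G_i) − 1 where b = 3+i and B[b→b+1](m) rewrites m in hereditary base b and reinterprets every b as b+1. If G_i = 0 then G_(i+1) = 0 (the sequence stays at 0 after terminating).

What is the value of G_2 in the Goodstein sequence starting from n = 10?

i=0: 10 = 3^2 + 1 (b=3); 3→4: 4^2 + 1 = 17; 17−1 = 16
i=1: 16 = 4^2 (b=4); 4→5: 5^2 = 25; 25−1 = 24
i=2: 24 = 4·5 + 4 (b=5); 5→6: 4·6 + 4 = 28; 28−1 = 27

24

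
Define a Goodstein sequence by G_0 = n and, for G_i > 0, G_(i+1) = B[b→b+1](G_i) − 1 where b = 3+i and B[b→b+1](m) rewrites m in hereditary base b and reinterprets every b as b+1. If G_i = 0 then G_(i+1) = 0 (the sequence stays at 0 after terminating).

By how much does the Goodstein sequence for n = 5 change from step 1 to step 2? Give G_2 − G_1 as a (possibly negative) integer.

step 0: 5 = 3 + 2; sub 4 for 3: 4 + 2; = 6; G_1 = 6−1 = 5
step 1: 5 = 4 + 1; sub 5 for 4: 5 + 1; = 6; G_2 = 6−1 = 5

0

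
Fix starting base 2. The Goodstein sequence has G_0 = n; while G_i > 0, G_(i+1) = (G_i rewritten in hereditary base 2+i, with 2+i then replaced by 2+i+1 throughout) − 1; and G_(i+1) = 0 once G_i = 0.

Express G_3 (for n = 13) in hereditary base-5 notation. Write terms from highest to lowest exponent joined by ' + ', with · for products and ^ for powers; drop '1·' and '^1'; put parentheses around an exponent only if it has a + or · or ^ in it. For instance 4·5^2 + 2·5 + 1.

step 0: 13 = 2^(2 + 1) + 2^2 + 1; sub 3 for 2: 3^(3 + 1) + 3^3 + 1; = 109; G_1 = 109−1 = 108
step 1: 108 = 3^(3 + 1) + 3^3; sub 4 for 3: 4^(4 + 1) + 4^4; = 1280; G_2 = 1280−1 = 1279
step 2: 1279 = 4^(4 + 1) + 3·4^3 + 3·4^2 + 3·4 + 3; sub 5 for 4: 5^(5 + 1) + 3·5^3 + 3·5^2 + 3·5 + 3; = 16093; G_3 = 16093−1 = 16092
step 3: 16092 = 5^(5 + 1) + 3·5^3 + 3·5^2 + 3·5 + 2; sub 6 for 5: 6^(6 + 1) + 3·6^3 + 3·6^2 + 3·6 + 2; = 280712; G_4 = 280712−1 = 280711

5^(5 + 1) + 3·5^3 + 3·5^2 + 3·5 + 2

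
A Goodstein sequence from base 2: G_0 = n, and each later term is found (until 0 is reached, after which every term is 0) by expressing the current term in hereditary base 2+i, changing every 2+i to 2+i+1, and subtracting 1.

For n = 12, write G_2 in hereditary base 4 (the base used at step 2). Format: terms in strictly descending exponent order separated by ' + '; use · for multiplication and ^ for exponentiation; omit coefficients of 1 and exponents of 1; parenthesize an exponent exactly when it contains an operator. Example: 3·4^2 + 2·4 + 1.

4^(4 + 1) + 2·4^2 + 2·4 + 1

G_0=12  [base 2] 2^(2 + 1) + 2^2  →[2↦3]→  3^(3 + 1) + 3^3 = 108  −1 ⇒ G_1=107
G_1=107  [base 3] 3^(3 + 1) + 2·3^2 + 2·3 + 2  →[3↦4]→  4^(4 + 1) + 2·4^2 + 2·4 + 2 = 1066  −1 ⇒ G_2=1065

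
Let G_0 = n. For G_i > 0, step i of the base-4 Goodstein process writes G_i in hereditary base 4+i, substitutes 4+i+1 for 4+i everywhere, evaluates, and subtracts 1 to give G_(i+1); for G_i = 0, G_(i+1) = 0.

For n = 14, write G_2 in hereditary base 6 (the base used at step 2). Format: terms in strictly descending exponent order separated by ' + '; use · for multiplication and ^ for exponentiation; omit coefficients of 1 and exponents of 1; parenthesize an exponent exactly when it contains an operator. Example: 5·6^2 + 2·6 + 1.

3·6

i=0: 14 = 3·4 + 2 (b=4); 4→5: 3·5 + 2 = 17; 17−1 = 16
i=1: 16 = 3·5 + 1 (b=5); 5→6: 3·6 + 1 = 19; 19−1 = 18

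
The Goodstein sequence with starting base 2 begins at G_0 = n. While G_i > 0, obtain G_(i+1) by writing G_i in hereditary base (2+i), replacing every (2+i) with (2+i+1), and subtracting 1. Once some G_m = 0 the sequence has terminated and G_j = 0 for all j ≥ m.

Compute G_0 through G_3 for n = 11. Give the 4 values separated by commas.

G_0=11  [base 2] 2^(2 + 1) + 2 + 1  →[2↦3]→  3^(3 + 1) + 3 + 1 = 85  −1 ⇒ G_1=84
G_1=84  [base 3] 3^(3 + 1) + 3  →[3↦4]→  4^(4 + 1) + 4 = 1028  −1 ⇒ G_2=1027
G_2=1027  [base 4] 4^(4 + 1) + 3  →[4↦5]→  5^(5 + 1) + 3 = 15628  −1 ⇒ G_3=15627

11, 84, 1027, 15627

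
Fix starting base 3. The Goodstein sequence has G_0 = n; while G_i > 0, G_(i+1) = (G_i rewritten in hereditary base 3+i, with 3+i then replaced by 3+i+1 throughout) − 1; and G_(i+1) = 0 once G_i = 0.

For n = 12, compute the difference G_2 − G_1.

8

(0) 12|_3 = 3^2 + 3 ↦ 4^2 + 4|_4 = 20 ⇒ 19
(1) 19|_4 = 4^2 + 3 ↦ 5^2 + 3|_5 = 28 ⇒ 27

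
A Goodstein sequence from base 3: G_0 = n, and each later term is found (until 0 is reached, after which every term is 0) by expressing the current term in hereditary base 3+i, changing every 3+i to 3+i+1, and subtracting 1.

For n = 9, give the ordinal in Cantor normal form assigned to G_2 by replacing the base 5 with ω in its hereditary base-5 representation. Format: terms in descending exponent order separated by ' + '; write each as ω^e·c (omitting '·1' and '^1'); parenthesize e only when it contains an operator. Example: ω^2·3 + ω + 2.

G_0 = 9. HB_3(9) = 3^2. Bump = 16. G_1 = 15.
G_1 = 15. HB_4(15) = 3·4 + 3. Bump = 18. G_2 = 17.

ω·3 + 2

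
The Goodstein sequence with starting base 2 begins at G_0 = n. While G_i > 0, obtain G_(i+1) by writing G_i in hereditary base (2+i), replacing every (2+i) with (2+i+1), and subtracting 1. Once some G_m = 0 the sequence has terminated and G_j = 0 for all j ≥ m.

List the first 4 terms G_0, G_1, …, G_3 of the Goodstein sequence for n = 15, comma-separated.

15, 111, 1283, 18752

i=0: 15 = 2^(2 + 1) + 2^2 + 2 + 1 (b=2); 2→3: 3^(3 + 1) + 3^3 + 3 + 1 = 112; 112−1 = 111
i=1: 111 = 3^(3 + 1) + 3^3 + 3 (b=3); 3→4: 4^(4 + 1) + 4^4 + 4 = 1284; 1284−1 = 1283
i=2: 1283 = 4^(4 + 1) + 4^4 + 3 (b=4); 4→5: 5^(5 + 1) + 5^5 + 3 = 18753; 18753−1 = 18752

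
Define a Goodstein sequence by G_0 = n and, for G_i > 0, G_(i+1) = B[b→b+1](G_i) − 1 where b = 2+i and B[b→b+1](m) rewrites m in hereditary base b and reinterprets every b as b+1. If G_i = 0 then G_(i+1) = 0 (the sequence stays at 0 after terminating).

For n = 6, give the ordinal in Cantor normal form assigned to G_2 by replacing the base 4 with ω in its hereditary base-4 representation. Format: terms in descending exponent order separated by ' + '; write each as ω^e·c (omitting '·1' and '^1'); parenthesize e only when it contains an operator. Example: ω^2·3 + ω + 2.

i=0: 6 = 2^2 + 2 (b=2); 2→3: 3^3 + 3 = 30; 30−1 = 29
i=1: 29 = 3^3 + 2 (b=3); 3→4: 4^4 + 2 = 258; 258−1 = 257
i=2: 257 = 4^4 + 1 (b=4); 4→5: 5^5 + 1 = 3126; 3126−1 = 3125

ω^ω + 1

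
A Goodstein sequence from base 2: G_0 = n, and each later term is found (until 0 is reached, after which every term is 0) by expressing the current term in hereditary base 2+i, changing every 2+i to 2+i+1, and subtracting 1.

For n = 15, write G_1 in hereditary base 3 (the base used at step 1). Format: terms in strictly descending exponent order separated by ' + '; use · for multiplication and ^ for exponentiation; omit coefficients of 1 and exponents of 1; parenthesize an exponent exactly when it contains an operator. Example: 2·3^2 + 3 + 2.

3^(3 + 1) + 3^3 + 3

step 0: 15 = 2^(2 + 1) + 2^2 + 2 + 1; sub 3 for 2: 3^(3 + 1) + 3^3 + 3 + 1; = 112; G_1 = 112−1 = 111
step 1: 111 = 3^(3 + 1) + 3^3 + 3; sub 4 for 3: 4^(4 + 1) + 4^4 + 4; = 1284; G_2 = 1284−1 = 1283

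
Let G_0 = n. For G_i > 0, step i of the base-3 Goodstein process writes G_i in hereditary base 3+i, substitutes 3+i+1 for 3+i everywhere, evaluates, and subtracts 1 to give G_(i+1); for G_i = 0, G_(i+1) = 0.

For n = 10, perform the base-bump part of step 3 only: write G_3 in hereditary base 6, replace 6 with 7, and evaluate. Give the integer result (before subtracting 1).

31

step 0: 10 = 3^2 + 1; sub 4 for 3: 4^2 + 1; = 17; G_1 = 17−1 = 16
step 1: 16 = 4^2; sub 5 for 4: 5^2; = 25; G_2 = 25−1 = 24
step 2: 24 = 4·5 + 4; sub 6 for 5: 4·6 + 4; = 28; G_3 = 28−1 = 27
step 3: 27 = 4·6 + 3; sub 7 for 6: 4·7 + 3; = 31; G_4 = 31−1 = 30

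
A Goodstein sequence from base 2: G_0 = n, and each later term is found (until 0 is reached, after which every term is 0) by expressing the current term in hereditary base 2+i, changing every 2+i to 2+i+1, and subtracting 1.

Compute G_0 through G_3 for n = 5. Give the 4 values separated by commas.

5, 27, 255, 467

[0] 5 ≡ 2^2 + 1 (base 2). Lift 3: 28. −1: 27.
[1] 27 ≡ 3^3 (base 3). Lift 4: 256. −1: 255.
[2] 255 ≡ 3·4^3 + 3·4^2 + 3·4 + 3 (base 4). Lift 5: 468. −1: 467.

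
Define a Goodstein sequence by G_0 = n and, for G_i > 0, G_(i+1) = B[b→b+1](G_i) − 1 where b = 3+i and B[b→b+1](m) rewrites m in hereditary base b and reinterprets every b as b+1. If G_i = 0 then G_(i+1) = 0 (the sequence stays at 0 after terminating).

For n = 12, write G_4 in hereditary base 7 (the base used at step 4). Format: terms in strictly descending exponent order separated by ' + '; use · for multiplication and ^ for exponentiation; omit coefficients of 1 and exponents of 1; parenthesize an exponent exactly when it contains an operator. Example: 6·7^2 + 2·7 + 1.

G_0=12  [base 3] 3^2 + 3  →[3↦4]→  4^2 + 4 = 20  −1 ⇒ G_1=19
G_1=19  [base 4] 4^2 + 3  →[4↦5]→  5^2 + 3 = 28  −1 ⇒ G_2=27
G_2=27  [base 5] 5^2 + 2  →[5↦6]→  6^2 + 2 = 38  −1 ⇒ G_3=37
G_3=37  [base 6] 6^2 + 1  →[6↦7]→  7^2 + 1 = 50  −1 ⇒ G_4=49
G_4=49  [base 7] 7^2  →[7↦8]→  8^2 = 64  −1 ⇒ G_5=63

7^2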